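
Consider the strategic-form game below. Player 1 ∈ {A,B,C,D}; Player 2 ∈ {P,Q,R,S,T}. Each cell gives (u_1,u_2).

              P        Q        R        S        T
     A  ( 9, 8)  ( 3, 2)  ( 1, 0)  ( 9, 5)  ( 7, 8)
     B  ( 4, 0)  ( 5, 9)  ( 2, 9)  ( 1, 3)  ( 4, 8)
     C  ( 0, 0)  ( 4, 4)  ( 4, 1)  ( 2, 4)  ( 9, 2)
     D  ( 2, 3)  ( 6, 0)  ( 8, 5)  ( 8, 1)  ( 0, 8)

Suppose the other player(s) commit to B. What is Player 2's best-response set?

P2 best: {Q,R}

u_2(P vs B) = 0
u_2(Q vs B) = 9
u_2(R vs B) = 9
u_2(S vs B) = 3
u_2(T vs B) = 8
max payoff 9 at {Q,R}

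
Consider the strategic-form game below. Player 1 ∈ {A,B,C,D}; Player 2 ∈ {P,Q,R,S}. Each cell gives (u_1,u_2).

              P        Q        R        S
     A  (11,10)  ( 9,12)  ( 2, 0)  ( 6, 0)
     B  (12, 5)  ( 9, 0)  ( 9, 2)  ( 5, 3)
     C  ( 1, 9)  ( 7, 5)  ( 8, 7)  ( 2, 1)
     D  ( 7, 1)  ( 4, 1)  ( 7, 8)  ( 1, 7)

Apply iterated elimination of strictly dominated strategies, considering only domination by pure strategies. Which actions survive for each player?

P1 drop C (B beats it: P:12>1 Q:9>7 R:9>8 S:5>2)
P1 drop D (B beats it: P:12>7 Q:9>4 R:9>7 S:5>1)
P2 drop R (P beats it: A:10>0 B:5>2)
P2 drop S (P beats it: A:10>0 B:5>3)
P1→{A,B} P2→{P,Q}

IESDS → P1:{A,B} P2:{P,Q}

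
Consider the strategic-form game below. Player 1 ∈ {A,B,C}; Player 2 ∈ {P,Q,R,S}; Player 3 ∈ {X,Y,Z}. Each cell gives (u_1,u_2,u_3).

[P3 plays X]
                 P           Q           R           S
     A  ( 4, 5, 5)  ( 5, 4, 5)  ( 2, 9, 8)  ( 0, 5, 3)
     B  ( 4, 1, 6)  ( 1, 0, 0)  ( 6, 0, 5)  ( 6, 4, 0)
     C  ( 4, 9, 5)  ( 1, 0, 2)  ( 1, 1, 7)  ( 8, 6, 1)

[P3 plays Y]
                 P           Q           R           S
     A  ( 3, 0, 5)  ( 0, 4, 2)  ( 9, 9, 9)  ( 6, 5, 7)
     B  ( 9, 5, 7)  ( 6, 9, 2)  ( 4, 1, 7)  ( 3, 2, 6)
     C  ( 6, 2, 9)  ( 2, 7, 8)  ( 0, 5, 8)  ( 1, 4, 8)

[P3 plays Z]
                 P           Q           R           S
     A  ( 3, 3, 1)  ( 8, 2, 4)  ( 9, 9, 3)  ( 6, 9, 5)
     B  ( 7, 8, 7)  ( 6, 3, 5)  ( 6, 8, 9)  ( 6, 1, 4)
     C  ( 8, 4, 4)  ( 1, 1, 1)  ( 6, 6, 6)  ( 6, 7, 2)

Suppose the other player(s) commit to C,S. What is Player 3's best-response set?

BR_3 = {Y}

u_3(X vs C,S) = 1
u_3(Y vs C,S) = 8
u_3(Z vs C,S) = 2
max payoff 8 at {Y}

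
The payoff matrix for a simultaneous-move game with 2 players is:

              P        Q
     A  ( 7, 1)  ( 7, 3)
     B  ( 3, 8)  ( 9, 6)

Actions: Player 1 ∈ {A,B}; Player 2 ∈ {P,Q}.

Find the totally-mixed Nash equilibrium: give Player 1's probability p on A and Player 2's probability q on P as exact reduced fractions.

P1 indiff ⇒ q·7+(1-q)·7 = q·3+(1-q)·9 ⇒ q(4) = (1-q)(2) ⇒ q = 1/3
P2 indiff ⇒ p·1+(1-p)·8 = p·3+(1-p)·6 ⇒ p(-2) = (1-p)(-2) ⇒ p = 1/2

(p,q) = (1/2, 1/3)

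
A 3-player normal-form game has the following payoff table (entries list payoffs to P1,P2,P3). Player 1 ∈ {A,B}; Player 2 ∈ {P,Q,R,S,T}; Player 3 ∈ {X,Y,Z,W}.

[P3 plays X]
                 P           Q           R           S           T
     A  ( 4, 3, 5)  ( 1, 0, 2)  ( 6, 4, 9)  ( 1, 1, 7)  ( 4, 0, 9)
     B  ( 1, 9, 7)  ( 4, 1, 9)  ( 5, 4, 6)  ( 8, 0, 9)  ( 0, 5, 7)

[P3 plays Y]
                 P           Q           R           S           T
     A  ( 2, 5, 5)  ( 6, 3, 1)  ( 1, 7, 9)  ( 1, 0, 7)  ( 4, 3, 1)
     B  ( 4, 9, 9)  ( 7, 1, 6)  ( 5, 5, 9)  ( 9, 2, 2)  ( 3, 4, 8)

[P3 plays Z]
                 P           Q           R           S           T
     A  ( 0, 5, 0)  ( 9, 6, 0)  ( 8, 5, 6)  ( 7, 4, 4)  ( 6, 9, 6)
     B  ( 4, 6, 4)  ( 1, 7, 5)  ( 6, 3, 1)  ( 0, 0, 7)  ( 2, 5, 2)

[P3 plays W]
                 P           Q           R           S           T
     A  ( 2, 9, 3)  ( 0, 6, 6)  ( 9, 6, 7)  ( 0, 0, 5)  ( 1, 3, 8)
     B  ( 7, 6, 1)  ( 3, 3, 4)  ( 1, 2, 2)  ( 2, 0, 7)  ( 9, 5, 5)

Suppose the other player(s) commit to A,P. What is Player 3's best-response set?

BR_3 = {X,Y}

u_3(X vs A,P) = 5
u_3(Y vs A,P) = 5
u_3(Z vs A,P) = 0
u_3(W vs A,P) = 3
max payoff 5 at {X,Y}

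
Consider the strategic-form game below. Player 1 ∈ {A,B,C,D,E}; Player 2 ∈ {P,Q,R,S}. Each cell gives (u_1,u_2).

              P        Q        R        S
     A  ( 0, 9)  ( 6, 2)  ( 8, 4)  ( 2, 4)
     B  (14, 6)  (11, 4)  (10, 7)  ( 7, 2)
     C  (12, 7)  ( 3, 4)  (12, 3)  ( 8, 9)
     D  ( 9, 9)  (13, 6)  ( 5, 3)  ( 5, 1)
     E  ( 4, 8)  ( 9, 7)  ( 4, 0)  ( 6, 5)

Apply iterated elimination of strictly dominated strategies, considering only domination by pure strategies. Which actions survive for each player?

P1 drop A (B beats it: P:14>0 Q:11>6 R:10>8 S:7>2)
P1 drop E (B beats it: P:14>4 Q:11>9 R:10>4 S:7>6)
P2 drop Q (P beats it: B:6>4 C:7>4 D:9>6)
P1 drop D (B beats it: P:14>9 R:10>5 S:7>5)
P1→{B,C} P2→{P,R,S}

Survivors P1:{B,C} P2:{P,R,S}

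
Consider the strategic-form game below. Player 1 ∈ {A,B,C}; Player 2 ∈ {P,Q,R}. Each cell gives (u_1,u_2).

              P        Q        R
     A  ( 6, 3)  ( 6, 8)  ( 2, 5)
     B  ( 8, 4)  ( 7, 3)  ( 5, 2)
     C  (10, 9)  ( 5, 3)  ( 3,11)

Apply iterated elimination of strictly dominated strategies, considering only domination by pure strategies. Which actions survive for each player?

IESDS → P1:{B,C} P2:{P,R}

P1 drop A (B beats it: P:8>6 Q:7>6 R:5>2)
P2 drop Q (P beats it: B:4>3 C:9>3)
P1→{B,C} P2→{P,R}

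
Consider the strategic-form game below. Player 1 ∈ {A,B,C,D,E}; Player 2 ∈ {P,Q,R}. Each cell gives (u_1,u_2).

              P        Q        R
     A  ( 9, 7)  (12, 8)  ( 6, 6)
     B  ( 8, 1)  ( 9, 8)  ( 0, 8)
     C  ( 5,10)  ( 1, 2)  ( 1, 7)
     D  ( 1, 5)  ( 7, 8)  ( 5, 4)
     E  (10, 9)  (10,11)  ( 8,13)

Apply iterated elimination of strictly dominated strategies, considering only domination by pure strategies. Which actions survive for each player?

Remaining: P1:{A,E} P2:{Q,R}

P1 drop B (A beats it: P:9>8 Q:12>9 R:6>0)
P1 drop C (A beats it: P:9>5 Q:12>1 R:6>1)
P1 drop D (A beats it: P:9>1 Q:12>7 R:6>5)
P2 drop P (Q beats it: A:8>7 E:11>9)
P1→{A,E} P2→{Q,R}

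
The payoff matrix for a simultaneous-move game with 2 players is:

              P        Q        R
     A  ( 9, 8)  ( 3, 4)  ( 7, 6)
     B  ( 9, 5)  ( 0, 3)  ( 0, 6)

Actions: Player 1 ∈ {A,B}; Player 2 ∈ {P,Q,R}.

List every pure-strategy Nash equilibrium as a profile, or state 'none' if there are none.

(A,P): NE
(A,Q): not NE [P2→P gives 8>4]
(A,R): not NE [P2→P gives 8>6]
(B,P): not NE [P2→R gives 6>5]
(B,Q): not NE [P1→A gives 3>0; P2→R gives 6>3]
(B,R): not NE [P1→A gives 7>0]

PSNE = {(A,P)}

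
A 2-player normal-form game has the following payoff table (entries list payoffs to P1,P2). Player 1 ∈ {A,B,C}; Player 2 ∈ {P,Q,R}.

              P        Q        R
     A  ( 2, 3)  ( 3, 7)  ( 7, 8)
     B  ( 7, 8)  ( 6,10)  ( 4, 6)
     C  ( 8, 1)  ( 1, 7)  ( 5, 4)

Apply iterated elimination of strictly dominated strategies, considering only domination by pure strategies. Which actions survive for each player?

Survivors P1:{A,B} P2:{Q,R}

P2 drop P (Q beats it: A:7>3 B:10>8 C:7>1)
P1 drop C (A beats it: Q:3>1 R:7>5)
P1→{A,B} P2→{Q,R}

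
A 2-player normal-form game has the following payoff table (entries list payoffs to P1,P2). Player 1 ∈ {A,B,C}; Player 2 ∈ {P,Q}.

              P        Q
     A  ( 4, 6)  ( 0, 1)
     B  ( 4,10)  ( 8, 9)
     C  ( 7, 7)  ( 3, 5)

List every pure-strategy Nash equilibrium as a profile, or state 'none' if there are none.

NE set: (C,P)

(A,P): not NE [P1→C gives 7>4]
(A,Q): not NE [P1→B gives 8>0; P2→P gives 6>1]
(B,P): not NE [P1→C gives 7>4]
(B,Q): not NE [P2→P gives 10>9]
(C,P): NE
(C,Q): not NE [P1→B gives 8>3; P2→P gives 7>5]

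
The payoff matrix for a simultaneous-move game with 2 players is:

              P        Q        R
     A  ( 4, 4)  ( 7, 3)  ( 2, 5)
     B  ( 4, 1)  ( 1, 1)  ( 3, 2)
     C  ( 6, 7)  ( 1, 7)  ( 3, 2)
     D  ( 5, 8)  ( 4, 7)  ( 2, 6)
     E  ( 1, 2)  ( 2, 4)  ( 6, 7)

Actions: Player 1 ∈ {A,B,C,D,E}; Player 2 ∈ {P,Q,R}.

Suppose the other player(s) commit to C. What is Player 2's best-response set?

u_2(P vs C) = 7
u_2(Q vs C) = 7
u_2(R vs C) = 2
max payoff 7 at {P,Q}

BR_2 = {P,Q}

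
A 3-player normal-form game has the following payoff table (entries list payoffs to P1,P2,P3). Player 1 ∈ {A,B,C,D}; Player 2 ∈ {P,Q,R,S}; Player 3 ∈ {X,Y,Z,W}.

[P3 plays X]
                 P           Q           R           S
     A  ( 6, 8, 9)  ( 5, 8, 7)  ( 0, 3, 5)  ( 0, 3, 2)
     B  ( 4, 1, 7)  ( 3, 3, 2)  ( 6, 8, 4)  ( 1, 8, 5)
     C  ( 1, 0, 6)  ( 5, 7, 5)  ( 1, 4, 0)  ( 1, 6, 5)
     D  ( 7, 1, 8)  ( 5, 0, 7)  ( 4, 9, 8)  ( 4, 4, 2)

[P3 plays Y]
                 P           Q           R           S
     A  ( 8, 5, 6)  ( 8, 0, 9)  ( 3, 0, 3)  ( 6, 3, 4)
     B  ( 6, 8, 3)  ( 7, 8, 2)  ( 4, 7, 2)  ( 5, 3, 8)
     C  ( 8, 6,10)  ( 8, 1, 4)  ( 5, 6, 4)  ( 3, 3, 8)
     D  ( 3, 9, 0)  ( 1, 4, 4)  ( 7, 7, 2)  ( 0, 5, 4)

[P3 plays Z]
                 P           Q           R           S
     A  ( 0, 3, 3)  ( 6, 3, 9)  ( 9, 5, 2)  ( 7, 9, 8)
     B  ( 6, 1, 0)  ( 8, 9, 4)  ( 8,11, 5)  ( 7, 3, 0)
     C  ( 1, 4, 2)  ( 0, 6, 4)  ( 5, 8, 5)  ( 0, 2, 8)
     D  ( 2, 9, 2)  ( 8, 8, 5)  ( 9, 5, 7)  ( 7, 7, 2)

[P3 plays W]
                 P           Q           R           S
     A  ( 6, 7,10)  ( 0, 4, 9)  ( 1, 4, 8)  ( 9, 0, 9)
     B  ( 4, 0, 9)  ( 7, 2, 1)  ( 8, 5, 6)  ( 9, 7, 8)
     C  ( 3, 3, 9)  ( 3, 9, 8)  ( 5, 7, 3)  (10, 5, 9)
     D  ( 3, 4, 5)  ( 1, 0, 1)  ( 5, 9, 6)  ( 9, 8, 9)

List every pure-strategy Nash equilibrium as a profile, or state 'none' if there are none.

PSNE = {(A,P,W), (C,P,Y)}

(A,P,X): not NE [P1→D gives 7>6; P3→W gives 10>9]
(A,P,Y): not NE [P3→W gives 10>6]
(A,P,Z): not NE [P1→B gives 6>0; P2→S gives 9>3; P3→W gives 10>3]
(A,P,W): NE
(A,Q,X): not NE [P3→W gives 9>7]
(A,Q,Y): not NE [P2→P gives 5>0]
(A,Q,Z): not NE [P1→D gives 8>6; P2→S gives 9>3]
(A,Q,W): not NE [P1→B gives 7>0; P2→P gives 7>4]
(A,R,X): not NE [P1→B gives 6>0; P2→Q gives 8>3; P3→W gives 8>5]
(A,R,Y): not NE [P1→D gives 7>3; P2→P gives 5>0; P3→W gives 8>3]
(A,R,Z): not NE [P2→S gives 9>5; P3→W gives 8>2]
(A,R,W): not NE [P1→B gives 8>1; P2→P gives 7>4]
(A,S,X): not NE [P1→D gives 4>0; P2→Q gives 8>3; P3→W gives 9>2]
(A,S,Y): not NE [P2→P gives 5>3; P3→W gives 9>4]
(A,S,Z): not NE [P3→W gives 9>8]
(A,S,W): not NE [P1→C gives 10>9; P2→P gives 7>0]
(B,P,X): not NE [P1→D gives 7>4; P2→S gives 8>1; P3→W gives 9>7]
(B,P,Y): not NE [P1→C gives 8>6; P3→W gives 9>3]
(B,P,Z): not NE [P2→R gives 11>1; P3→W gives 9>0]
(B,P,W): not NE [P1→A gives 6>4; P2→S gives 7>0]
(B,Q,X): not NE [P1→D gives 5>3; P2→S gives 8>3; P3→Z gives 4>2]
(B,Q,Y): not NE [P1→C gives 8>7; P3→Z gives 4>2]
(B,Q,Z): not NE [P2→R gives 11>9]
(B,Q,W): not NE [P2→S gives 7>2; P3→Z gives 4>1]
(B,R,X): not NE [P3→W gives 6>4]
(B,R,Y): not NE [P1→D gives 7>4; P2→Q gives 8>7; P3→W gives 6>2]
(B,R,Z): not NE [P1→D gives 9>8; P3→W gives 6>5]
(B,R,W): not NE [P2→S gives 7>5]
(B,S,X): not NE [P1→D gives 4>1; P3→W gives 8>5]
(B,S,Y): not NE [P1→A gives 6>5; P2→Q gives 8>3]
(B,S,Z): not NE [P2→R gives 11>3; P3→W gives 8>0]
(B,S,W): not NE [P1→C gives 10>9]
(C,P,X): not NE [P1→D gives 7>1; P2→Q gives 7>0; P3→Y gives 10>6]
(C,P,Y): NE
(C,P,Z): not NE [P1→B gives 6>1; P2→R gives 8>4; P3→Y gives 10>2]
(C,P,W): not NE [P1→A gives 6>3; P2→Q gives 9>3; P3→Y gives 10>9]
(C,Q,X): not NE [P3→W gives 8>5]
(C,Q,Y): not NE [P2→R gives 6>1; P3→W gives 8>4]
(C,Q,Z): not NE [P1→D gives 8>0; P2→R gives 8>6; P3→W gives 8>4]
(C,Q,W): not NE [P1→B gives 7>3]
(C,R,X): not NE [P1→B gives 6>1; P2→Q gives 7>4; P3→Z gives 5>0]
(C,R,Y): not NE [P1→D gives 7>5; P3→Z gives 5>4]
(C,R,Z): not NE [P1→D gives 9>5]
(C,R,W): not NE [P1→B gives 8>5; P2→Q gives 9>7; P3→Z gives 5>3]
(C,S,X): not NE [P1→D gives 4>1; P2→Q gives 7>6; P3→W gives 9>5]
(C,S,Y): not NE [P1→A gives 6>3; P2→R gives 6>3; P3→W gives 9>8]
(C,S,Z): not NE [P1→D gives 7>0; P2→R gives 8>2; P3→W gives 9>8]
(C,S,W): not NE [P2→Q gives 9>5]
(D,P,X): not NE [P2→R gives 9>1]
(D,P,Y): not NE [P1→C gives 8>3; P3→X gives 8>0]
(D,P,Z): not NE [P1→B gives 6>2; P3→X gives 8>2]
(D,P,W): not NE [P1→A gives 6>3; P2→R gives 9>4; P3→X gives 8>5]
(D,Q,X): not NE [P2→R gives 9>0]
(D,Q,Y): not NE [P1→C gives 8>1; P2→P gives 9>4; P3→X gives 7>4]
(D,Q,Z): not NE [P2→P gives 9>8; P3→X gives 7>5]
(D,Q,W): not NE [P1→B gives 7>1; P2→R gives 9>0; P3→X gives 7>1]
(D,R,X): not NE [P1→B gives 6>4]
(D,R,Y): not NE [P2→P gives 9>7; P3→X gives 8>2]
(D,R,Z): not NE [P2→P gives 9>5; P3→X gives 8>7]
(D,R,W): not NE [P1→B gives 8>5; P3→X gives 8>6]
(D,S,X): not NE [P2→R gives 9>4; P3→W gives 9>2]
(D,S,Y): not NE [P1→A gives 6>0; P2→P gives 9>5; P3→W gives 9>4]
(D,S,Z): not NE [P2→P gives 9>7; P3→W gives 9>2]
(D,S,W): not NE [P1→C gives 10>9; P2→R gives 9>8]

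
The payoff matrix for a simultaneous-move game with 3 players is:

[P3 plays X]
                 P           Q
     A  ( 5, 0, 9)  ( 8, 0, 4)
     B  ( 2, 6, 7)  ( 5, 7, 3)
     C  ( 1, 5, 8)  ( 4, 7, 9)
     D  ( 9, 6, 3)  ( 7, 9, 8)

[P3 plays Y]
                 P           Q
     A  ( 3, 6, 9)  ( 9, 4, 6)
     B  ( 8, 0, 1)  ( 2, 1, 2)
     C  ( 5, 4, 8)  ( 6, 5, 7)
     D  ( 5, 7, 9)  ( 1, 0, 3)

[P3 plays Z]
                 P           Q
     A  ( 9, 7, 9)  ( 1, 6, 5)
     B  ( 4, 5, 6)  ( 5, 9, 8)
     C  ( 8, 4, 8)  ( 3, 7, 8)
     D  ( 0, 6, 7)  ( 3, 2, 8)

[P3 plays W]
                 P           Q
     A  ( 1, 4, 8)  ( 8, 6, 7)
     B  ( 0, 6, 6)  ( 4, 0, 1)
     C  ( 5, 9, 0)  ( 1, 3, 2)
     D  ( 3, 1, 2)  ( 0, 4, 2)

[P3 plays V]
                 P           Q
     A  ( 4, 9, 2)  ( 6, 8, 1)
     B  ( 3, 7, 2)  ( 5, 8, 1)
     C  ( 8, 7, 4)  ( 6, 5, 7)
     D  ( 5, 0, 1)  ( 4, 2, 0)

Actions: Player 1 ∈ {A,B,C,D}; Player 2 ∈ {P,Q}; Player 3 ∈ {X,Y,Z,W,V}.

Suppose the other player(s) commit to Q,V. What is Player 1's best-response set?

BR_1 = {A,C}

u_1(A vs Q,V) = 6
u_1(B vs Q,V) = 5
u_1(C vs Q,V) = 6
u_1(D vs Q,V) = 4
max payoff 6 at {A,C}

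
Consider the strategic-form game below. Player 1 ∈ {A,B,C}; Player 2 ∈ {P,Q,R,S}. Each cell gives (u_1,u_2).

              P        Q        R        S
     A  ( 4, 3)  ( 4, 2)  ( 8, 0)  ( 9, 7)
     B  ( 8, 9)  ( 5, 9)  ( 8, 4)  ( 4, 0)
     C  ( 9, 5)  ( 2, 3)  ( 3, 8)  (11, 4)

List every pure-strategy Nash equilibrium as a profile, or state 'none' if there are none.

NE set: (B,Q)

(A,P): not NE [P1→C gives 9>4; P2→S gives 7>3]
(A,Q): not NE [P1→B gives 5>4; P2→S gives 7>2]
(A,R): not NE [P2→S gives 7>0]
(A,S): not NE [P1→C gives 11>9]
(B,P): not NE [P1→C gives 9>8]
(B,Q): NE
(B,R): not NE [P2→Q gives 9>4]
(B,S): not NE [P1→C gives 11>4; P2→Q gives 9>0]
(C,P): not NE [P2→R gives 8>5]
(C,Q): not NE [P1→B gives 5>2; P2→R gives 8>3]
(C,R): not NE [P1→B gives 8>3]
(C,S): not NE [P2→R gives 8>4]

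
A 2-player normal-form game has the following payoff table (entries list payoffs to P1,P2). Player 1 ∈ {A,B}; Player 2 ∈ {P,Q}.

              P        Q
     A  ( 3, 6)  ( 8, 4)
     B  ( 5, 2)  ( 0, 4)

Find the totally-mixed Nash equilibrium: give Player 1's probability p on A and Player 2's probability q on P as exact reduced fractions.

P1 indiff ⇒ q·3+(1-q)·8 = q·5+(1-q)·0 ⇒ q(-2) = (1-q)(-8) ⇒ q = 4/5
P2 indiff ⇒ p·6+(1-p)·2 = p·4+(1-p)·4 ⇒ p(2) = (1-p)(2) ⇒ p = 1/2

(p,q) = (1/2, 4/5)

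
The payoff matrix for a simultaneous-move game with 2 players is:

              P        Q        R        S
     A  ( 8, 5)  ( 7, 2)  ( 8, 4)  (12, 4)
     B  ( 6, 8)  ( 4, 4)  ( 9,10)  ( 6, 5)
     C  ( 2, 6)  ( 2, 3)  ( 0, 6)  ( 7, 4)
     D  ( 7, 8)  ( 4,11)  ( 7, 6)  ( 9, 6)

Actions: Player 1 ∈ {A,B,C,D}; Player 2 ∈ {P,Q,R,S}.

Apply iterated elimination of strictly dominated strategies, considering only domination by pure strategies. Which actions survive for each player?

Survivors P1:{A,B} P2:{P,R}

P1 drop C (A beats it: P:8>2 Q:7>2 R:8>0 S:12>7)
P1 drop D (A beats it: P:8>7 Q:7>4 R:8>7 S:12>9)
P2 drop Q (P beats it: A:5>2 B:8>4)
P2 drop S (P beats it: A:5>4 B:8>5)
P1→{A,B} P2→{P,R}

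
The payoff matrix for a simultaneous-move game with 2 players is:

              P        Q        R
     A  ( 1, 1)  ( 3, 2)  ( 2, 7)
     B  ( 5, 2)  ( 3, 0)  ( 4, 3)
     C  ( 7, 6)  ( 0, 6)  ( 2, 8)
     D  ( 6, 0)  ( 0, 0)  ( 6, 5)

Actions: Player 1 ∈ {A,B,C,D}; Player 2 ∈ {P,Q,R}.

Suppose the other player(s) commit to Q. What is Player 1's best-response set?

BR_1 = {A,B}

u_1(A vs Q) = 3
u_1(B vs Q) = 3
u_1(C vs Q) = 0
u_1(D vs Q) = 0
max payoff 3 at {A,B}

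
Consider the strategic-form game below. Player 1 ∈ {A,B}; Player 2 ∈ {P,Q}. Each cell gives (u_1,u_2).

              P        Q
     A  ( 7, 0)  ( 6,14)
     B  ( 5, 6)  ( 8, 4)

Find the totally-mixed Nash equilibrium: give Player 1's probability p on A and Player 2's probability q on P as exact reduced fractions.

P1 indiff ⇒ q·7+(1-q)·6 = q·5+(1-q)·8 ⇒ q(2) = (1-q)(2) ⇒ q = 1/2
P2 indiff ⇒ p·0+(1-p)·6 = p·14+(1-p)·4 ⇒ p(-14) = (1-p)(-2) ⇒ p = 1/8

P1 mixes 1/8 on A; P2 mixes 1/2 on P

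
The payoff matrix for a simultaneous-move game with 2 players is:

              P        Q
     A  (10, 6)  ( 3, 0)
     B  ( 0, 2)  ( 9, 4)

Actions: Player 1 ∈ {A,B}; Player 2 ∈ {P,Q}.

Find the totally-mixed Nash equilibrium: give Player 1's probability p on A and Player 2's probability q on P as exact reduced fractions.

P1 indiff ⇒ q·10+(1-q)·3 = q·0+(1-q)·9 ⇒ q(10) = (1-q)(6) ⇒ q = 3/8
P2 indiff ⇒ p·6+(1-p)·2 = p·0+(1-p)·4 ⇒ p(6) = (1-p)(2) ⇒ p = 1/4

p=1/4, q=3/8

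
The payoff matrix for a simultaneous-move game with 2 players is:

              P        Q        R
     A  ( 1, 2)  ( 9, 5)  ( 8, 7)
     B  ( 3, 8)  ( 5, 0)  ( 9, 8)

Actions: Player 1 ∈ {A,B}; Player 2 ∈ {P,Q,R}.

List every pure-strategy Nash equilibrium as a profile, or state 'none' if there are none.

(A,P): not NE [P1→B gives 3>1; P2→R gives 7>2]
(A,Q): not NE [P2→R gives 7>5]
(A,R): not NE [P1→B gives 9>8]
(B,P): NE
(B,Q): not NE [P1→A gives 9>5; P2→R gives 8>0]
(B,R): NE

Nash profiles: (B,P), (B,R)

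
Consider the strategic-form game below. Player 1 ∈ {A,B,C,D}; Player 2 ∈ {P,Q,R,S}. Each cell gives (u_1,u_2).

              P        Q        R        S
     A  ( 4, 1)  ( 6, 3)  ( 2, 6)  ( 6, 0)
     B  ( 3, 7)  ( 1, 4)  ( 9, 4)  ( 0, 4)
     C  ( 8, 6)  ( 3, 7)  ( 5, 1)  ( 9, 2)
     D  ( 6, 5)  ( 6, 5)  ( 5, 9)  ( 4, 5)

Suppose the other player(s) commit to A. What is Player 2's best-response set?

u_2(P vs A) = 1
u_2(Q vs A) = 3
u_2(R vs A) = 6
u_2(S vs A) = 0
max payoff 6 at {R}

P2 best: {R}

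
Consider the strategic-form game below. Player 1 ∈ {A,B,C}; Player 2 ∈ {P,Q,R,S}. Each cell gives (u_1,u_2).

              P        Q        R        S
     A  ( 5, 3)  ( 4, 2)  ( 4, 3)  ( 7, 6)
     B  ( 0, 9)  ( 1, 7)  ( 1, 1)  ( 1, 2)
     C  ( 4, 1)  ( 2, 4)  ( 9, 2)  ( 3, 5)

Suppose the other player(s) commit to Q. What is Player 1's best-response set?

P1 best: {A}

u_1(A vs Q) = 4
u_1(B vs Q) = 1
u_1(C vs Q) = 2
max payoff 4 at {A}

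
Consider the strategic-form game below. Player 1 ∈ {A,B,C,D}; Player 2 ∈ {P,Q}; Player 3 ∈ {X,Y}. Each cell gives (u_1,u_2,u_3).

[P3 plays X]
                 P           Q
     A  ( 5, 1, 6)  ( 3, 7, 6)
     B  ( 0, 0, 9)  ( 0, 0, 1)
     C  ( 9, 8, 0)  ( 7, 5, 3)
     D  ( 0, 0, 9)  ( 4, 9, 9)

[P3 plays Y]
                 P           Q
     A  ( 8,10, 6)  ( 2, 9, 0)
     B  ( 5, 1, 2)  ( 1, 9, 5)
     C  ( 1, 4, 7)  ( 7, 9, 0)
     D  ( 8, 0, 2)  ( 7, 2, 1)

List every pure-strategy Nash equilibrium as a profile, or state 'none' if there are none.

(A,P,X): not NE [P1→C gives 9>5; P2→Q gives 7>1]
(A,P,Y): NE
(A,Q,X): not NE [P1→C gives 7>3]
(A,Q,Y): not NE [P1→D gives 7>2; P2→P gives 10>9; P3→X gives 6>0]
(B,P,X): not NE [P1→C gives 9>0]
(B,P,Y): not NE [P1→D gives 8>5; P2→Q gives 9>1; P3→X gives 9>2]
(B,Q,X): not NE [P1→C gives 7>0; P3→Y gives 5>1]
(B,Q,Y): not NE [P1→D gives 7>1]
(C,P,X): not NE [P3→Y gives 7>0]
(C,P,Y): not NE [P1→D gives 8>1; P2→Q gives 9>4]
(C,Q,X): not NE [P2→P gives 8>5]
(C,Q,Y): not NE [P3→X gives 3>0]
(D,P,X): not NE [P1→C gives 9>0; P2→Q gives 9>0]
(D,P,Y): not NE [P2→Q gives 2>0; P3→X gives 9>2]
(D,Q,X): not NE [P1→C gives 7>4]
(D,Q,Y): not NE [P3→X gives 9>1]

NE set: (A,P,Y)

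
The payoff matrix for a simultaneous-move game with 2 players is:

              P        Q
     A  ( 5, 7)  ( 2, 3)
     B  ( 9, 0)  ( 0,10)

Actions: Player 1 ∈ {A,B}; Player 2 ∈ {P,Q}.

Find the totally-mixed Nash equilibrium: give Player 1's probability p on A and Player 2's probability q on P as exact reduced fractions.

P1 indiff ⇒ q·5+(1-q)·2 = q·9+(1-q)·0 ⇒ q(-4) = (1-q)(-2) ⇒ q = 1/3
P2 indiff ⇒ p·7+(1-p)·0 = p·3+(1-p)·10 ⇒ p(4) = (1-p)(10) ⇒ p = 5/7

P1 mixes 5/7 on A; P2 mixes 1/3 on P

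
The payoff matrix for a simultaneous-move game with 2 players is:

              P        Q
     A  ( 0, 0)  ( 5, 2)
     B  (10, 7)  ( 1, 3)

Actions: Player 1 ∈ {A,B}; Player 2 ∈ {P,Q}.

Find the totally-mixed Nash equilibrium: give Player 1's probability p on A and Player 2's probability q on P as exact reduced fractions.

P1 indiff ⇒ q·0+(1-q)·5 = q·10+(1-q)·1 ⇒ q(-10) = (1-q)(-4) ⇒ q = 2/7
P2 indiff ⇒ p·0+(1-p)·7 = p·2+(1-p)·3 ⇒ p(-2) = (1-p)(-4) ⇒ p = 2/3

(p,q) = (2/3, 2/7)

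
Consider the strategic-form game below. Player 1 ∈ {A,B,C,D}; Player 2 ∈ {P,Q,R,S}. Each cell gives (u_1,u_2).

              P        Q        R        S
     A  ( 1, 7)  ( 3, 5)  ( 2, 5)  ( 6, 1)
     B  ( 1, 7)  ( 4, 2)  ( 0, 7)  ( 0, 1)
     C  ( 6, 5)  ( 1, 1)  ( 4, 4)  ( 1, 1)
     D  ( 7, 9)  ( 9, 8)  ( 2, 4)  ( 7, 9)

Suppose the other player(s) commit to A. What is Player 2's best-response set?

u_2(P vs A) = 7
u_2(Q vs A) = 5
u_2(R vs A) = 5
u_2(S vs A) = 1
max payoff 7 at {P}

argmax u_2 = {P}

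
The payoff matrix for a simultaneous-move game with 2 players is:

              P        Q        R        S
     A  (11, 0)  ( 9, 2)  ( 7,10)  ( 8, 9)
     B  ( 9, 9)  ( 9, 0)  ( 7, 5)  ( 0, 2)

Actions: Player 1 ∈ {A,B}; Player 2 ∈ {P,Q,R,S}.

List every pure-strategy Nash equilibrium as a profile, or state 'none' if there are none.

(A,P): not NE [P2→R gives 10>0]
(A,Q): not NE [P2→R gives 10>2]
(A,R): NE
(A,S): not NE [P2→R gives 10>9]
(B,P): not NE [P1→A gives 11>9]
(B,Q): not NE [P2→P gives 9>0]
(B,R): not NE [P2→P gives 9>5]
(B,S): not NE [P1→A gives 8>0; P2→P gives 9>2]

NE set: (A,R)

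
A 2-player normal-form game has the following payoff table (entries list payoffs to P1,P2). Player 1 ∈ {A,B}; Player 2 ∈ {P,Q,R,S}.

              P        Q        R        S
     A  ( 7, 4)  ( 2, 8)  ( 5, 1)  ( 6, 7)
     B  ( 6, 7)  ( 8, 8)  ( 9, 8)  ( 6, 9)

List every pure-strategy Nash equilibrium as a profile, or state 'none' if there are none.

NE set: (B,S)

(A,P): not NE [P2→Q gives 8>4]
(A,Q): not NE [P1→B gives 8>2]
(A,R): not NE [P1→B gives 9>5; P2→Q gives 8>1]
(A,S): not NE [P2→Q gives 8>7]
(B,P): not NE [P1→A gives 7>6; P2→S gives 9>7]
(B,Q): not NE [P2→S gives 9>8]
(B,R): not NE [P2→S gives 9>8]
(B,S): NE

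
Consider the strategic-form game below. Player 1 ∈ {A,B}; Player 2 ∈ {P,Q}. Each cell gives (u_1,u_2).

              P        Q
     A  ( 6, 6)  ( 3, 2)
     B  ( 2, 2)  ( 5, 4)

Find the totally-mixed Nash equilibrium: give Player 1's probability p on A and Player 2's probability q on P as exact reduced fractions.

P1 indiff ⇒ q·6+(1-q)·3 = q·2+(1-q)·5 ⇒ q(4) = (1-q)(2) ⇒ q = 1/3
P2 indiff ⇒ p·6+(1-p)·2 = p·2+(1-p)·4 ⇒ p(4) = (1-p)(2) ⇒ p = 1/3

P1 mixes 1/3 on A; P2 mixes 1/3 on P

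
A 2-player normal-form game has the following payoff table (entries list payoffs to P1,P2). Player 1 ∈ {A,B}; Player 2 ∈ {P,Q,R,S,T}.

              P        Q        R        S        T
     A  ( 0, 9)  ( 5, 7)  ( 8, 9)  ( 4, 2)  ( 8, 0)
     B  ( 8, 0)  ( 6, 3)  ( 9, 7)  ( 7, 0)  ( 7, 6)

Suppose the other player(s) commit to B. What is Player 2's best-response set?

u_2(P vs B) = 0
u_2(Q vs B) = 3
u_2(R vs B) = 7
u_2(S vs B) = 0
u_2(T vs B) = 6
max payoff 7 at {R}

argmax u_2 = {R}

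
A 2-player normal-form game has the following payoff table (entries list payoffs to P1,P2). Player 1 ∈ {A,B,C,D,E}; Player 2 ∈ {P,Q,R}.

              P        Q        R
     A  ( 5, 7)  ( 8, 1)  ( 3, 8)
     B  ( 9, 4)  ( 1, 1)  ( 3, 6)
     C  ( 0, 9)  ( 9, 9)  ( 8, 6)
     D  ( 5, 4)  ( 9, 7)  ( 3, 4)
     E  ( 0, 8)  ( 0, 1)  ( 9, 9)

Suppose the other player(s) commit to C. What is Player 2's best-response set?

argmax u_2 = {P,Q}

u_2(P vs C) = 9
u_2(Q vs C) = 9
u_2(R vs C) = 6
max payoff 9 at {P,Q}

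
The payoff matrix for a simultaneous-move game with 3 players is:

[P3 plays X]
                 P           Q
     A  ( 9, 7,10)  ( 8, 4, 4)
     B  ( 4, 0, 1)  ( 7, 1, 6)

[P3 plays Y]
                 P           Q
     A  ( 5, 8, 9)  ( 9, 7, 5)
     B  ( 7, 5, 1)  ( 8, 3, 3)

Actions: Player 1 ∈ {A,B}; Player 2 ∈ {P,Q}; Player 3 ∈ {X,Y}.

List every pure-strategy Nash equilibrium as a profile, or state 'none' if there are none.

(A,P,X): NE
(A,P,Y): not NE [P1→B gives 7>5; P3→X gives 10>9]
(A,Q,X): not NE [P2→P gives 7>4; P3→Y gives 5>4]
(A,Q,Y): not NE [P2→P gives 8>7]
(B,P,X): not NE [P1→A gives 9>4; P2→Q gives 1>0]
(B,P,Y): NE
(B,Q,X): not NE [P1→A gives 8>7]
(B,Q,Y): not NE [P1→A gives 9>8; P2→P gives 5>3; P3→X gives 6>3]

NE set: (A,P,X), (B,P,Y)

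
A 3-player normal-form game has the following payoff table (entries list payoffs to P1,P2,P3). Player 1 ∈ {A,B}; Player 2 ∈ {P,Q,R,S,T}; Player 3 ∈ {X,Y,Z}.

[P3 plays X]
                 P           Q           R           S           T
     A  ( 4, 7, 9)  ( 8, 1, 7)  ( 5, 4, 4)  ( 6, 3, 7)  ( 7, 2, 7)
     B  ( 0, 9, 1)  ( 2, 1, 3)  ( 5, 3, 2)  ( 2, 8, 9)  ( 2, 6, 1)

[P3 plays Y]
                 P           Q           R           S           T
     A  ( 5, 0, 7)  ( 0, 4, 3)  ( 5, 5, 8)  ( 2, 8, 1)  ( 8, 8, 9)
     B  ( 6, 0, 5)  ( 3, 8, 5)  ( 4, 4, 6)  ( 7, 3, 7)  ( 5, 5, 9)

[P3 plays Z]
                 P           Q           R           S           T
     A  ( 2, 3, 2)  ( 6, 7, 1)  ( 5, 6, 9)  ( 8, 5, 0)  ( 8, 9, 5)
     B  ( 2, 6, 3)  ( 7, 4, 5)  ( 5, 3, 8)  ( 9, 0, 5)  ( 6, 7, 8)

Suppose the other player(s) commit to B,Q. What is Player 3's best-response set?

BR_3 = {Y,Z}

u_3(X vs B,Q) = 3
u_3(Y vs B,Q) = 5
u_3(Z vs B,Q) = 5
max payoff 5 at {Y,Z}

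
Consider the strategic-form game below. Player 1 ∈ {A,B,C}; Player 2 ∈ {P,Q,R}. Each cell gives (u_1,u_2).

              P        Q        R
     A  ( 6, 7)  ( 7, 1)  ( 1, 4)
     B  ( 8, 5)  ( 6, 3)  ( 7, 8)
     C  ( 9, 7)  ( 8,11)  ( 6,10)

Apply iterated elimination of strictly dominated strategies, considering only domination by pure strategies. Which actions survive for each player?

P1 drop A (C beats it: P:9>6 Q:8>7 R:6>1)
P2 drop P (R beats it: B:8>5 C:10>7)
P1→{B,C} P2→{Q,R}

Remaining: P1:{B,C} P2:{Q,R}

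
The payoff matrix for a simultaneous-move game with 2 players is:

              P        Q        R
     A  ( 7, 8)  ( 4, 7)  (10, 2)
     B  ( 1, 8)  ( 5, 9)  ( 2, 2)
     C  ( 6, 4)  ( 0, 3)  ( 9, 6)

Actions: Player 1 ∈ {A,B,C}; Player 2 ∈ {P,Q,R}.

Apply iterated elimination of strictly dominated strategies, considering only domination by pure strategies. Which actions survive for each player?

P1 drop C (A beats it: P:7>6 Q:4>0 R:10>9)
P2 drop R (P beats it: A:8>2 B:8>2)
P1→{A,B} P2→{P,Q}

IESDS → P1:{A,B} P2:{P,Q}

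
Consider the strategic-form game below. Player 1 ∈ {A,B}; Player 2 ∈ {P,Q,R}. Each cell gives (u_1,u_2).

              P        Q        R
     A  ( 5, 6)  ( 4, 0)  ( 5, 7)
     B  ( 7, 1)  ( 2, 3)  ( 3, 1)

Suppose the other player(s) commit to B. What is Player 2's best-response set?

P2 best: {Q}

u_2(P vs B) = 1
u_2(Q vs B) = 3
u_2(R vs B) = 1
max payoff 3 at {Q}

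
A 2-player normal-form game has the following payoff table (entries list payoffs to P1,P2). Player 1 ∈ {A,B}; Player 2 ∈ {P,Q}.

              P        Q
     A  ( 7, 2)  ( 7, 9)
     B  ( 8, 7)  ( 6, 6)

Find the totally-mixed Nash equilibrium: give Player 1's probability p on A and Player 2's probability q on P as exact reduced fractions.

P1 indiff ⇒ q·7+(1-q)·7 = q·8+(1-q)·6 ⇒ q(-1) = (1-q)(-1) ⇒ q = 1/2
P2 indiff ⇒ p·2+(1-p)·7 = p·9+(1-p)·6 ⇒ p(-7) = (1-p)(-1) ⇒ p = 1/8

P1 mixes 1/8 on A; P2 mixes 1/2 on P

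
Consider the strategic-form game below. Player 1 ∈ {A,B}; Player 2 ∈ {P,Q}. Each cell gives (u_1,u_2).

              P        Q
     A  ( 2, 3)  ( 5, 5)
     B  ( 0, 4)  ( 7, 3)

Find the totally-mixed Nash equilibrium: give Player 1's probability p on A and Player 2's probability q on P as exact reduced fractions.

P1 indiff ⇒ q·2+(1-q)·5 = q·0+(1-q)·7 ⇒ q(2) = (1-q)(2) ⇒ q = 1/2
P2 indiff ⇒ p·3+(1-p)·4 = p·5+(1-p)·3 ⇒ p(-2) = (1-p)(-1) ⇒ p = 1/3

(p,q) = (1/3, 1/2)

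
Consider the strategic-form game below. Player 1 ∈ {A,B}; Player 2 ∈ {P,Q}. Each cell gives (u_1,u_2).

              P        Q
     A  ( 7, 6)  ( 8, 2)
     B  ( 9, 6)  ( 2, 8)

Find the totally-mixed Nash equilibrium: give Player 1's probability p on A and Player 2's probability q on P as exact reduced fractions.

p=1/3, q=3/4

P1 indiff ⇒ q·7+(1-q)·8 = q·9+(1-q)·2 ⇒ q(-2) = (1-q)(-6) ⇒ q = 3/4
P2 indiff ⇒ p·6+(1-p)·6 = p·2+(1-p)·8 ⇒ p(4) = (1-p)(2) ⇒ p = 1/3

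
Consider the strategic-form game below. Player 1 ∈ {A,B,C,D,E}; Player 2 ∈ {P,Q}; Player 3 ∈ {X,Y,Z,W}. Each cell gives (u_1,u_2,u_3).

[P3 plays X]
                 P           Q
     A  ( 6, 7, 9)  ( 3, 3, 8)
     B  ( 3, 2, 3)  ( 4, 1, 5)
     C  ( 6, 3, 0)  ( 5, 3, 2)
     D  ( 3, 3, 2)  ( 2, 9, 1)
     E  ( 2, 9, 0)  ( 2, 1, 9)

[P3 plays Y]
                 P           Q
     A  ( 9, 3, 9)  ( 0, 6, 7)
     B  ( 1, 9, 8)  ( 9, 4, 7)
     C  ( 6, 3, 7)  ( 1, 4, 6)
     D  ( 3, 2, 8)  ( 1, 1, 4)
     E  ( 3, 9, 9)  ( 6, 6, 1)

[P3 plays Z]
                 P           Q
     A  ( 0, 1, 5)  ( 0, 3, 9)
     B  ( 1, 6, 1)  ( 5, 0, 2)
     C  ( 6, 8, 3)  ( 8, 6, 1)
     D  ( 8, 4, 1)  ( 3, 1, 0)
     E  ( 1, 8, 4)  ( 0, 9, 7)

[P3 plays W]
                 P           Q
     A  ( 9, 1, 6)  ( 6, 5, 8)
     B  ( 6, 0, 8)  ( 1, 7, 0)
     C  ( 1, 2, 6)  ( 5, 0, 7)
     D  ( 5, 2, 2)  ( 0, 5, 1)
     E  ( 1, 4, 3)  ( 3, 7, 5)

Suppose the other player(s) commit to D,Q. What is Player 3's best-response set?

BR_3 = {Y}

u_3(X vs D,Q) = 1
u_3(Y vs D,Q) = 4
u_3(Z vs D,Q) = 0
u_3(W vs D,Q) = 1
max payoff 4 at {Y}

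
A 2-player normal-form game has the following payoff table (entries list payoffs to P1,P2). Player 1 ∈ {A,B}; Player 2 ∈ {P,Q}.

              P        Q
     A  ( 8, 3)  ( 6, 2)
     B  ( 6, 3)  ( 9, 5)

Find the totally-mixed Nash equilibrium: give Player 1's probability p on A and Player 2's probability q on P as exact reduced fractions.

p=2/3, q=3/5

P1 indiff ⇒ q·8+(1-q)·6 = q·6+(1-q)·9 ⇒ q(2) = (1-q)(3) ⇒ q = 3/5
P2 indiff ⇒ p·3+(1-p)·3 = p·2+(1-p)·5 ⇒ p(1) = (1-p)(2) ⇒ p = 2/3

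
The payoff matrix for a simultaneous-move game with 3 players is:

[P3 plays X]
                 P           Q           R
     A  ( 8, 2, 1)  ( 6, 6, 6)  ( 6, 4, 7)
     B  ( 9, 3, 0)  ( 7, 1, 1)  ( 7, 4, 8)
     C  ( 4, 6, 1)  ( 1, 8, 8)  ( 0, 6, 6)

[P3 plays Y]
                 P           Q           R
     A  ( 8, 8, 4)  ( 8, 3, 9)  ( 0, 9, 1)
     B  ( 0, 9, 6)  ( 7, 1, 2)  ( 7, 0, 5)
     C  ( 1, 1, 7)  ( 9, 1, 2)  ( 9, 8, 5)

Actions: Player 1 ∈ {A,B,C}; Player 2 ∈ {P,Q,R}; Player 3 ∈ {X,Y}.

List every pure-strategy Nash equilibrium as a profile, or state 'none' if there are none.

(A,P,X): not NE [P1→B gives 9>8; P2→Q gives 6>2; P3→Y gives 4>1]
(A,P,Y): not NE [P2→R gives 9>8]
(A,Q,X): not NE [P1→B gives 7>6; P3→Y gives 9>6]
(A,Q,Y): not NE [P1→C gives 9>8; P2→R gives 9>3]
(A,R,X): not NE [P1→B gives 7>6; P2→Q gives 6>4]
(A,R,Y): not NE [P1→C gives 9>0; P3→X gives 7>1]
(B,P,X): not NE [P2→R gives 4>3; P3→Y gives 6>0]
(B,P,Y): not NE [P1→A gives 8>0]
(B,Q,X): not NE [P2→R gives 4>1; P3→Y gives 2>1]
(B,Q,Y): not NE [P1→C gives 9>7; P2→P gives 9>1]
(B,R,X): NE
(B,R,Y): not NE [P1→C gives 9>7; P2→P gives 9>0; P3→X gives 8>5]
(C,P,X): not NE [P1→B gives 9>4; P2→Q gives 8>6; P3→Y gives 7>1]
(C,P,Y): not NE [P1→A gives 8>1; P2→R gives 8>1]
(C,Q,X): not NE [P1→B gives 7>1]
(C,Q,Y): not NE [P2→R gives 8>1; P3→X gives 8>2]
(C,R,X): not NE [P1→B gives 7>0; P2→Q gives 8>6]
(C,R,Y): not NE [P3→X gives 6>5]

PSNE = {(B,R,X)}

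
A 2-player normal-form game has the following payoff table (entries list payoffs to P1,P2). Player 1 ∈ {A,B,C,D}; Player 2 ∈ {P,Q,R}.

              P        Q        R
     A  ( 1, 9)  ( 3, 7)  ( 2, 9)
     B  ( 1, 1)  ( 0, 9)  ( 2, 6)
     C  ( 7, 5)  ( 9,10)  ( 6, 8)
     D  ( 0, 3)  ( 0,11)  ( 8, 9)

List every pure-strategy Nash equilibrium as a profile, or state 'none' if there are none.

(A,P): not NE [P1→C gives 7>1]
(A,Q): not NE [P1→C gives 9>3; P2→R gives 9>7]
(A,R): not NE [P1→D gives 8>2]
(B,P): not NE [P1→C gives 7>1; P2→Q gives 9>1]
(B,Q): not NE [P1→C gives 9>0]
(B,R): not NE [P1→D gives 8>2; P2→Q gives 9>6]
(C,P): not NE [P2→Q gives 10>5]
(C,Q): NE
(C,R): not NE [P1→D gives 8>6; P2→Q gives 10>8]
(D,P): not NE [P1→C gives 7>0; P2→Q gives 11>3]
(D,Q): not NE [P1→C gives 9>0]
(D,R): not NE [P2→Q gives 11>9]

PSNE = {(C,Q)}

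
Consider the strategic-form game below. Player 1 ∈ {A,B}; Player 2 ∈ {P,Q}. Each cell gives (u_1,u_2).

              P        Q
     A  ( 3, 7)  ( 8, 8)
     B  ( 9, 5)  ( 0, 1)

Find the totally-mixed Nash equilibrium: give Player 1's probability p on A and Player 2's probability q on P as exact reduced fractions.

P1 indiff ⇒ q·3+(1-q)·8 = q·9+(1-q)·0 ⇒ q(-6) = (1-q)(-8) ⇒ q = 4/7
P2 indiff ⇒ p·7+(1-p)·5 = p·8+(1-p)·1 ⇒ p(-1) = (1-p)(-4) ⇒ p = 4/5

p=4/5, q=4/7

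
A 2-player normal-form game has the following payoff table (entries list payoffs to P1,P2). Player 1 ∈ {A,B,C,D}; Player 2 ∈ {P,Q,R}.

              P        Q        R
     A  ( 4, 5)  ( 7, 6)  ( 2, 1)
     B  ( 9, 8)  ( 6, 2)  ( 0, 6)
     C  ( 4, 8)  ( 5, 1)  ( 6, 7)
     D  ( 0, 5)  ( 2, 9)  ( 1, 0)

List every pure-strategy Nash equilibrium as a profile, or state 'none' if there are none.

Nash profiles: (A,Q), (B,P)

(A,P): not NE [P1→B gives 9>4; P2→Q gives 6>5]
(A,Q): NE
(A,R): not NE [P1→C gives 6>2; P2→Q gives 6>1]
(B,P): NE
(B,Q): not NE [P1→A gives 7>6; P2→P gives 8>2]
(B,R): not NE [P1→C gives 6>0; P2→P gives 8>6]
(C,P): not NE [P1→B gives 9>4]
(C,Q): not NE [P1→A gives 7>5; P2→P gives 8>1]
(C,R): not NE [P2→P gives 8>7]
(D,P): not NE [P1→B gives 9>0; P2→Q gives 9>5]
(D,Q): not NE [P1→A gives 7>2]
(D,R): not NE [P1→C gives 6>1; P2→Q gives 9>0]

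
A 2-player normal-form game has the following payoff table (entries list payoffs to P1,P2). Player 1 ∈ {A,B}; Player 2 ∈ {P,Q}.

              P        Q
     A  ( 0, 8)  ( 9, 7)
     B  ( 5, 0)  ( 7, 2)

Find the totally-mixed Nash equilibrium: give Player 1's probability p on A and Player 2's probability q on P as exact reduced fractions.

P1 indiff ⇒ q·0+(1-q)·9 = q·5+(1-q)·7 ⇒ q(-5) = (1-q)(-2) ⇒ q = 2/7
P2 indiff ⇒ p·8+(1-p)·0 = p·7+(1-p)·2 ⇒ p(1) = (1-p)(2) ⇒ p = 2/3

P1 mixes 2/3 on A; P2 mixes 2/7 on P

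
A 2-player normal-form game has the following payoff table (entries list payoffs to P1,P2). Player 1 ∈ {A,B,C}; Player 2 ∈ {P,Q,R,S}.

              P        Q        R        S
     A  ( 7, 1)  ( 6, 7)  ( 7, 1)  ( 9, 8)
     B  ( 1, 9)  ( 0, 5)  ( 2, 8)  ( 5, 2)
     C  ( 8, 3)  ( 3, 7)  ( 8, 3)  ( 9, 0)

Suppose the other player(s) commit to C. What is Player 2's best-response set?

BR_2 = {Q}

u_2(P vs C) = 3
u_2(Q vs C) = 7
u_2(R vs C) = 3
u_2(S vs C) = 0
max payoff 7 at {Q}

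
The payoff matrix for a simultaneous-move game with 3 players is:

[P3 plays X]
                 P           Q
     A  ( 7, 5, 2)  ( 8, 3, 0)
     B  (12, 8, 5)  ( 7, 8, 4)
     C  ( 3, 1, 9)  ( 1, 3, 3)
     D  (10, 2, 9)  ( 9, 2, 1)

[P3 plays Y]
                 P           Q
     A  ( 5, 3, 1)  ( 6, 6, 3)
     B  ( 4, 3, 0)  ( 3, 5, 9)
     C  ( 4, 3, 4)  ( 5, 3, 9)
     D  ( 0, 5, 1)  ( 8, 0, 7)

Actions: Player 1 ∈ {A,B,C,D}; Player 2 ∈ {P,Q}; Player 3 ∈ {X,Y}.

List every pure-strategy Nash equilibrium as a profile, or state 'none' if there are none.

PSNE = {(B,P,X)}

(A,P,X): not NE [P1→B gives 12>7]
(A,P,Y): not NE [P2→Q gives 6>3; P3→X gives 2>1]
(A,Q,X): not NE [P1→D gives 9>8; P2→P gives 5>3; P3→Y gives 3>0]
(A,Q,Y): not NE [P1→D gives 8>6]
(B,P,X): NE
(B,P,Y): not NE [P1→A gives 5>4; P2→Q gives 5>3; P3→X gives 5>0]
(B,Q,X): not NE [P1→D gives 9>7; P3→Y gives 9>4]
(B,Q,Y): not NE [P1→D gives 8>3]
(C,P,X): not NE [P1→B gives 12>3; P2→Q gives 3>1]
(C,P,Y): not NE [P1→A gives 5>4; P3→X gives 9>4]
(C,Q,X): not NE [P1→D gives 9>1; P3→Y gives 9>3]
(C,Q,Y): not NE [P1→D gives 8>5]
(D,P,X): not NE [P1→B gives 12>10]
(D,P,Y): not NE [P1→A gives 5>0; P3→X gives 9>1]
(D,Q,X): not NE [P3→Y gives 7>1]
(D,Q,Y): not NE [P2→P gives 5>0]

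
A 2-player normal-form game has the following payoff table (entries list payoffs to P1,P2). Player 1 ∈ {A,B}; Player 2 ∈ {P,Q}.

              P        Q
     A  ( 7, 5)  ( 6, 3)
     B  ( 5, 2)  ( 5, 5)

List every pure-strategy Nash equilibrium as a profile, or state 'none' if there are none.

(A,P): NE
(A,Q): not NE [P2→P gives 5>3]
(B,P): not NE [P1→A gives 7>5; P2→Q gives 5>2]
(B,Q): not NE [P1→A gives 6>5]

NE set: (A,P)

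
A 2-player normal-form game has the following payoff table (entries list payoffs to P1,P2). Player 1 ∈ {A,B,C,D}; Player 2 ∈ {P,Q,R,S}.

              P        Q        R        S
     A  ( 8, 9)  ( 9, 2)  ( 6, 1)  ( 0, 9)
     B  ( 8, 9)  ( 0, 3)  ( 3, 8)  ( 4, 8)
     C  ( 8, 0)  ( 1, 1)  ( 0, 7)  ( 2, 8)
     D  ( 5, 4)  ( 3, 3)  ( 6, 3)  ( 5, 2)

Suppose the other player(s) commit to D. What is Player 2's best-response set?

u_2(P vs D) = 4
u_2(Q vs D) = 3
u_2(R vs D) = 3
u_2(S vs D) = 2
max payoff 4 at {P}

BR_2 = {P}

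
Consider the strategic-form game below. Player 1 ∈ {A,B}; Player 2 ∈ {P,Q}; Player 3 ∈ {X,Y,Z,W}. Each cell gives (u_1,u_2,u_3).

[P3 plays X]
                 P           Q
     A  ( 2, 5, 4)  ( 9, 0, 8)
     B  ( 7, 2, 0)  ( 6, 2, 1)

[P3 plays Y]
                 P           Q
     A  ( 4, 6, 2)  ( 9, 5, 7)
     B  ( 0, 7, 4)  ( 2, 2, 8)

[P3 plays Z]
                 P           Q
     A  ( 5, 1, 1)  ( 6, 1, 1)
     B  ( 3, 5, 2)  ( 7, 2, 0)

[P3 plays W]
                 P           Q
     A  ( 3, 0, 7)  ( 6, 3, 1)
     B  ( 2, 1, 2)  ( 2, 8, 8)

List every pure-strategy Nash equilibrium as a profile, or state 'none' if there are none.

PSNE: ∅

(A,P,X): not NE [P1→B gives 7>2; P3→W gives 7>4]
(A,P,Y): not NE [P3→W gives 7>2]
(A,P,Z): not NE [P3→W gives 7>1]
(A,P,W): not NE [P2→Q gives 3>0]
(A,Q,X): not NE [P2→P gives 5>0]
(A,Q,Y): not NE [P2→P gives 6>5; P3→X gives 8>7]
(A,Q,Z): not NE [P1→B gives 7>6; P3→X gives 8>1]
(A,Q,W): not NE [P3→X gives 8>1]
(B,P,X): not NE [P3→Y gives 4>0]
(B,P,Y): not NE [P1→A gives 4>0]
(B,P,Z): not NE [P1→A gives 5>3; P3→Y gives 4>2]
(B,P,W): not NE [P1→A gives 3>2; P2→Q gives 8>1; P3→Y gives 4>2]
(B,Q,X): not NE [P1→A gives 9>6; P3→W gives 8>1]
(B,Q,Y): not NE [P1→A gives 9>2; P2→P gives 7>2]
(B,Q,Z): not NE [P2→P gives 5>2; P3→W gives 8>0]
(B,Q,W): not NE [P1→A gives 6>2]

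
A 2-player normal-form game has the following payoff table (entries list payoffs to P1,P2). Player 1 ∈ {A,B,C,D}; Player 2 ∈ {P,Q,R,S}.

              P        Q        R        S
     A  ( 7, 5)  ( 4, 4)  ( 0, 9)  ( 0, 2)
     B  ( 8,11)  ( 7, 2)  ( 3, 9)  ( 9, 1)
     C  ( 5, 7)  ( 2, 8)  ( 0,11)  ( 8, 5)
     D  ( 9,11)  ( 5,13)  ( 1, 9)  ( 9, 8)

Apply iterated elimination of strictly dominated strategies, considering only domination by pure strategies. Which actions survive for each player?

P1 drop A (B beats it: P:8>7 Q:7>4 R:3>0 S:9>0)
P1 drop C (B beats it: P:8>5 Q:7>2 R:3>0 S:9>8)
P2 drop R (P beats it: B:11>9 D:11>9)
P2 drop S (P beats it: B:11>1 D:11>8)
P1→{B,D} P2→{P,Q}

Remaining: P1:{B,D} P2:{P,Q}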